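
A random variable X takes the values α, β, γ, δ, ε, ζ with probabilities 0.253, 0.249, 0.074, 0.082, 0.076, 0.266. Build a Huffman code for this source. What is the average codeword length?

2.382 bits/symbol

Repeatedly combine the two least-probable nodes; the expected code length is the sum of the merged weights.
merge 37/500 + 19/250 → 3/20
merge 41/500 + 3/20 → 29/125
merge 29/125 + 249/1000 → 481/1000
merge 253/1000 + 133/500 → 519/1000
merge 481/1000 + 519/1000 → 1
L = 3/20 + 29/125 + 481/1000 + 519/1000 + 1 = 1191/500 = 2.382 bits/symbol.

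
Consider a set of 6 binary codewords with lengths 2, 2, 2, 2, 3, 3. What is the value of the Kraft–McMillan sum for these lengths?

1.25

With common denominator 2^3 = 8: Σ 2^(−ℓᵢ) = 2/8 + 2/8 + 2/8 + 2/8 + 1/8 + 1/8 = 10/8 = 1.25.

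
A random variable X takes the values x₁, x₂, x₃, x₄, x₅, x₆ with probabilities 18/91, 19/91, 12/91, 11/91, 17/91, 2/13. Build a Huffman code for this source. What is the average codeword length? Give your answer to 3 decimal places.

Repeatedly combine the two least-probable nodes; the expected code length is the sum of the merged weights.
merge 11/91 + 12/91 → 23/91
merge 2/13 + 17/91 → 31/91
merge 18/91 + 19/91 → 37/91
merge 23/91 + 31/91 → 54/91
merge 37/91 + 54/91 → 1
L = 23/91 + 31/91 + 37/91 + 54/91 + 1 = 236/91 ≈ 2.593 bits/symbol.

2.593 bits/symbol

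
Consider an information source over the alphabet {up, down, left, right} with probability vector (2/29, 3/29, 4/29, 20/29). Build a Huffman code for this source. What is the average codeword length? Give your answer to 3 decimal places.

1.483 bits/symbol

Repeatedly combine the two least-probable nodes; the expected code length is the sum of the merged weights.
merge 2/29 + 3/29 → 5/29
merge 4/29 + 5/29 → 9/29
merge 9/29 + 20/29 → 1
L = 5/29 + 9/29 + 1 = 43/29 ≈ 1.483 bits/symbol.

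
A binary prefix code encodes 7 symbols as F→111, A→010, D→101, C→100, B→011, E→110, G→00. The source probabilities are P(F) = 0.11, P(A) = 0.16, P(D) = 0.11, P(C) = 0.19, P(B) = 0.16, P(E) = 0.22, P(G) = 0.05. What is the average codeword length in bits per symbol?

2.95 bits/symbol

L̄ = Σ pᵢ·ℓᵢ = 0.11·3 + 0.16·3 + 0.11·3 + 0.19·3 + 0.16·3 + 0.22·3 + 0.05·2 = 2.95 bits/symbol.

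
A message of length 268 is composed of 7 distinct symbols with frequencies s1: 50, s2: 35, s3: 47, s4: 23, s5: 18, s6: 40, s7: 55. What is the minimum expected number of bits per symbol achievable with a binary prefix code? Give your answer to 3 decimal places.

Probabilities are the counts divided by 268.
Repeatedly combine the two least-probable nodes; the expected code length is the sum of the merged weights.
merge 9/134 + 23/268 → 41/268
merge 35/268 + 10/67 → 75/268
merge 41/268 + 47/268 → 22/67
merge 25/134 + 55/268 → 105/268
merge 75/268 + 22/67 → 163/268
merge 105/268 + 163/268 → 1
L = 41/268 + 75/268 + 22/67 + 105/268 + 163/268 + 1 = 185/67 ≈ 2.761 bits/symbol.

2.761 bits/symbol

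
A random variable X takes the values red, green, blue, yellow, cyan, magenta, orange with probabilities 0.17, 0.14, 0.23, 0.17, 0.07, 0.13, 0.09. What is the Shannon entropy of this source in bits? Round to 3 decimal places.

2.718 bits

H = −Σ pᵢ log₂ pᵢ.
−0.17·log₂(0.17) = 0.4346
−0.14·log₂(0.14) = 0.3971
−0.23·log₂(0.23) = 0.4877
−0.17·log₂(0.17) = 0.4346
−0.07·log₂(0.07) = 0.2686
−0.13·log₂(0.13) = 0.3826
−0.09·log₂(0.09) = 0.3127
Sum ≈ 2.7178 → 2.718 bits.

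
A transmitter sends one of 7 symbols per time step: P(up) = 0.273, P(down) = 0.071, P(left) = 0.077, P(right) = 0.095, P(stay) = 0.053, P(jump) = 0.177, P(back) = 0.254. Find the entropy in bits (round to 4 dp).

H = −Σ pᵢ log₂ pᵢ.
−0.273·log₂(0.273) = 0.5113
−0.071·log₂(0.071) = 0.2709
−0.077·log₂(0.077) = 0.2848
−0.095·log₂(0.095) = 0.3226
−0.053·log₂(0.053) = 0.2246
−0.177·log₂(0.177) = 0.4422
−0.254·log₂(0.254) = 0.5022
Sum ≈ 2.5587 → 2.5587 bits.

2.5587 bits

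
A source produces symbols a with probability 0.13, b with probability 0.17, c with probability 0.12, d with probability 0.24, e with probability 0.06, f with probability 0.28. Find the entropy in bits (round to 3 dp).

H = −Σ pᵢ log₂ pᵢ.
−0.13·log₂(0.13) = 0.3826
−0.17·log₂(0.17) = 0.4346
−0.12·log₂(0.12) = 0.3671
−0.24·log₂(0.24) = 0.4941
−0.06·log₂(0.06) = 0.2435
−0.28·log₂(0.28) = 0.5142
Sum ≈ 2.4362 → 2.436 bits.

2.436 bits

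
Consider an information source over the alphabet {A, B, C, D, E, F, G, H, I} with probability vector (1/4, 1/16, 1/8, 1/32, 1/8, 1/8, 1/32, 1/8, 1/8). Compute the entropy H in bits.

2.9375 bits

Each probability is a power of 1/2, so log₂(1/p) is an integer.
H = Σ p·log₂(1/p) = 1/4·2 + 1/16·4 + 1/8·3 + 1/32·5 + 1/8·3 + 1/8·3 + 1/32·5 + 1/8·3 + 1/8·3 = 2.9375 bits.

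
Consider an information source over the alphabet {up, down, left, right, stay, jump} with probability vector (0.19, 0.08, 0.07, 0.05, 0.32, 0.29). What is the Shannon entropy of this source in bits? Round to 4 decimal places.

2.2753 bits

H = −Σ pᵢ log₂ pᵢ.
−0.19·log₂(0.19) = 0.4552
−0.08·log₂(0.08) = 0.2915
−0.07·log₂(0.07) = 0.2686
−0.05·log₂(0.05) = 0.2161
−0.32·log₂(0.32) = 0.5260
−0.29·log₂(0.29) = 0.5179
Sum ≈ 2.2753 → 2.2753 bits.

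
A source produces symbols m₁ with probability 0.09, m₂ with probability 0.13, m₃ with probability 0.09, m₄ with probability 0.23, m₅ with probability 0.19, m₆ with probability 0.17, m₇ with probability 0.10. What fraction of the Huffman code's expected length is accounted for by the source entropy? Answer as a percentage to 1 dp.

98.5%

Entropy H = −Σ p log₂ p ≈ 2.7176 bits.
Huffman merges: 9/100+9/100→9/50; 1/10+13/100→23/100; 17/100+9/50→7/20; 19/100+23/100→21/50; 23/100+7/20→29/50; 21/50+29/50→1. L = 69/25 ≈ 2.7600.
Efficiency = H/L = 2.7176/2.7600 = 98.5%.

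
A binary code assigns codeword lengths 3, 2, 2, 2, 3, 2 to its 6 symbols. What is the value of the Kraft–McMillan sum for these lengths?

1.25

With common denominator 2^3 = 8: Σ 2^(−ℓᵢ) = 1/8 + 2/8 + 2/8 + 2/8 + 1/8 + 2/8 = 10/8 = 1.25.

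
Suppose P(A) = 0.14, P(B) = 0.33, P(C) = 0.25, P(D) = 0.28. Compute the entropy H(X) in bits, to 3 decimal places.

1.939 bits

H = −Σ pᵢ log₂ pᵢ.
−0.14·log₂(0.14) = 0.3971
−0.33·log₂(0.33) = 0.5278
−0.25·log₂(0.25) = 0.5000
−0.28·log₂(0.28) = 0.5142
Sum ≈ 1.9392 → 1.939 bits.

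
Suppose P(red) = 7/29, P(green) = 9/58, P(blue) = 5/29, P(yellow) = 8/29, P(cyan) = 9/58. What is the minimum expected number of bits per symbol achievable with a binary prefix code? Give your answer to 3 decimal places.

Repeatedly combine the two least-probable nodes; the expected code length is the sum of the merged weights.
merge 9/58 + 9/58 → 9/29
merge 5/29 + 7/29 → 12/29
merge 8/29 + 9/29 → 17/29
merge 12/29 + 17/29 → 1
L = 9/29 + 12/29 + 17/29 + 1 = 67/29 ≈ 2.310 bits/symbol.

2.310 bits/symbol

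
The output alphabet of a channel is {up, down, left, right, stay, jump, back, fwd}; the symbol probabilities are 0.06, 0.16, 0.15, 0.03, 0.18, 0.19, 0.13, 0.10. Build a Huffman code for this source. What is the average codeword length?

2.9 bits/symbol

Repeatedly combine the two least-probable nodes; the expected code length is the sum of the merged weights.
merge 3/100 + 3/50 → 9/100
merge 9/100 + 1/10 → 19/100
merge 13/100 + 3/20 → 7/25
merge 4/25 + 9/50 → 17/50
merge 19/100 + 19/100 → 19/50
merge 7/25 + 17/50 → 31/50
merge 19/50 + 31/50 → 1
L = 9/100 + 19/100 + 7/25 + 17/50 + 19/50 + 31/50 + 1 = 29/10 = 2.9 bits/symbol.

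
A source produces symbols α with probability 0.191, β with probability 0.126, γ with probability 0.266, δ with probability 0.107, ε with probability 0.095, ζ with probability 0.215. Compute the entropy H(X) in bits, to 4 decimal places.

2.4853 bits

H = −Σ pᵢ log₂ pᵢ.
−0.191·log₂(0.191) = 0.4562
−0.126·log₂(0.126) = 0.3766
−0.266·log₂(0.266) = 0.5082
−0.107·log₂(0.107) = 0.3450
−0.095·log₂(0.095) = 0.3226
−0.215·log₂(0.215) = 0.4768
Sum ≈ 2.4853 → 2.4853 bits.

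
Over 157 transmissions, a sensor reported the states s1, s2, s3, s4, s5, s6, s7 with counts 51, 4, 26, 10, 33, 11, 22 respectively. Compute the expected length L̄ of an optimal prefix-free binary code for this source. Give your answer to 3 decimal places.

Probabilities are the counts divided by 157.
Repeatedly combine the two least-probable nodes; the expected code length is the sum of the merged weights.
merge 4/157 + 10/157 → 14/157
merge 11/157 + 14/157 → 25/157
merge 22/157 + 25/157 → 47/157
merge 26/157 + 33/157 → 59/157
merge 47/157 + 51/157 → 98/157
merge 59/157 + 98/157 → 1
L = 14/157 + 25/157 + 47/157 + 59/157 + 98/157 + 1 = 400/157 ≈ 2.548 bits/symbol.

2.548 bits/symbol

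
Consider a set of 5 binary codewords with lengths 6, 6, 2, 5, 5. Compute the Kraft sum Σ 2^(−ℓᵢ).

0.34375

With common denominator 2^6 = 64: Σ 2^(−ℓᵢ) = 1/64 + 1/64 + 16/64 + 2/64 + 2/64 = 22/64 = 0.34375.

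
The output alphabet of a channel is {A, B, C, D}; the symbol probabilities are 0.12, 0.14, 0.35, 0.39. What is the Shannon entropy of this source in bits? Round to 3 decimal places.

H = −Σ pᵢ log₂ pᵢ.
−0.12·log₂(0.12) = 0.3671
−0.14·log₂(0.14) = 0.3971
−0.35·log₂(0.35) = 0.5301
−0.39·log₂(0.39) = 0.5298
Sum ≈ 1.8241 → 1.824 bits.

1.824 bits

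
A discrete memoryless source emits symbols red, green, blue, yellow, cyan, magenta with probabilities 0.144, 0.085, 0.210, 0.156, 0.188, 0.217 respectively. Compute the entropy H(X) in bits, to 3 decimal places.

H = −Σ pᵢ log₂ pᵢ.
−0.144·log₂(0.144) = 0.4026
−0.085·log₂(0.085) = 0.3023
−0.210·log₂(0.210) = 0.4728
−0.156·log₂(0.156) = 0.4181
−0.188·log₂(0.188) = 0.4533
−0.217·log₂(0.217) = 0.4783
Sum ≈ 2.5275 → 2.527 bits.

2.527 bits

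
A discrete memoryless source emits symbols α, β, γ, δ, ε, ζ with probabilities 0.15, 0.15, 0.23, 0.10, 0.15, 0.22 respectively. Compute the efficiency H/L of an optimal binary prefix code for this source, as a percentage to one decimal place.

99.3%

Entropy H = −Σ p log₂ p ≈ 2.5321 bits.
Huffman merges: 1/10+3/20→1/4; 3/20+3/20→3/10; 11/50+23/100→9/20; 1/4+3/10→11/20; 9/20+11/20→1. L = 51/20 ≈ 2.5500.
Efficiency = H/L = 2.5321/2.5500 = 99.3%.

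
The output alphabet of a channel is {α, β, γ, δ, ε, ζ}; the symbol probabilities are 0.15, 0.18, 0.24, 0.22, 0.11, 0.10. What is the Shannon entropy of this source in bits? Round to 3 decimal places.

2.513 bits

H = −Σ pᵢ log₂ pᵢ.
−0.15·log₂(0.15) = 0.4105
−0.18·log₂(0.18) = 0.4453
−0.24·log₂(0.24) = 0.4941
−0.22·log₂(0.22) = 0.4806
−0.11·log₂(0.11) = 0.3503
−0.10·log₂(0.10) = 0.3322
Sum ≈ 2.5130 → 2.513 bits.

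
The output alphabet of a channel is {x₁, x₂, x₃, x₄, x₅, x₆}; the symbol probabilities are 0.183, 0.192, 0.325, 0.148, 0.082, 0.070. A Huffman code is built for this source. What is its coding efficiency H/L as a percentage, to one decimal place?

Entropy H = −Σ p log₂ p ≈ 2.4048 bits.
Huffman merges: 7/100+41/500→19/125; 37/250+19/125→3/10; 183/1000+24/125→3/8; 3/10+13/40→5/8; 3/8+5/8→1. L = 613/250 ≈ 2.4520.
Efficiency = H/L = 2.4048/2.4520 = 98.1%.

98.1%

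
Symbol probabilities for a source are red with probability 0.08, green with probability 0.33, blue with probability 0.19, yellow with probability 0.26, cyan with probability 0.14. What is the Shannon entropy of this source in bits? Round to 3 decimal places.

2.177 bits

H = −Σ pᵢ log₂ pᵢ.
−0.08·log₂(0.08) = 0.2915
−0.33·log₂(0.33) = 0.5278
−0.19·log₂(0.19) = 0.4552
−0.26·log₂(0.26) = 0.5053
−0.14·log₂(0.14) = 0.3971
Sum ≈ 2.1770 → 2.177 bits.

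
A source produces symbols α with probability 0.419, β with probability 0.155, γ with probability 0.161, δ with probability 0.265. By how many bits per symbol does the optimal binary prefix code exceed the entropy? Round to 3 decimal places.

0.022 bits

Entropy H = −Σ p log₂ p ≈ 1.8747 bits.
Huffman merges: 31/200+161/1000→79/250; 53/200+79/250→581/1000; 419/1000+581/1000→1. L = 1897/1000 ≈ 1.8970.
L − H = 1.8970 − 1.8747 = 0.022 bits.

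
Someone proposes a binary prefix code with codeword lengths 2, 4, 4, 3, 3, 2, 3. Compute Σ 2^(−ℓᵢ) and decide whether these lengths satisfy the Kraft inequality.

1; yes

With common denominator 2^4 = 16: Σ 2^(−ℓᵢ) = 4/16 + 1/16 + 1/16 + 2/16 + 2/16 + 4/16 + 2/16 = 16/16 = 1.
Kraft's inequality requires Σ ≤ 1; here Σ = 1 ≤ 1, so such a prefix code exists.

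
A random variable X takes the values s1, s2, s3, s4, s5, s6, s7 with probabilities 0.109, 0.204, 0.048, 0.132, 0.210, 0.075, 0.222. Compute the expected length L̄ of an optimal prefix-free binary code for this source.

2.691 bits/symbol

Repeatedly combine the two least-probable nodes; the expected code length is the sum of the merged weights.
merge 6/125 + 3/40 → 123/1000
merge 109/1000 + 123/1000 → 29/125
merge 33/250 + 51/250 → 42/125
merge 21/100 + 111/500 → 54/125
merge 29/125 + 42/125 → 71/125
merge 54/125 + 71/125 → 1
L = 123/1000 + 29/125 + 42/125 + 54/125 + 71/125 + 1 = 2691/1000 = 2.691 bits/symbol.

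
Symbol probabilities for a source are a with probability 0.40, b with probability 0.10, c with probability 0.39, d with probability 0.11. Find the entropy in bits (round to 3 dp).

1.741 bits

H = −Σ pᵢ log₂ pᵢ.
−0.40·log₂(0.40) = 0.5288
−0.10·log₂(0.10) = 0.3322
−0.39·log₂(0.39) = 0.5298
−0.11·log₂(0.11) = 0.3503
Sum ≈ 1.7410 → 1.741 bits.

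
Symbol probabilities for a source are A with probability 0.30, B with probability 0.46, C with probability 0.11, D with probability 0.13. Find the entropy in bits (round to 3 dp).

1.769 bits

H = −Σ pᵢ log₂ pᵢ.
−0.30·log₂(0.30) = 0.5211
−0.46·log₂(0.46) = 0.5153
−0.11·log₂(0.11) = 0.3503
−0.13·log₂(0.13) = 0.3826
Sum ≈ 1.7694 → 1.769 bits.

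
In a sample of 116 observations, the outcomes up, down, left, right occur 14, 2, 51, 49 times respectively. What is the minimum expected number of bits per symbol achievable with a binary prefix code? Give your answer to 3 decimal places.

Probabilities are the counts divided by 116.
Repeatedly combine the two least-probable nodes; the expected code length is the sum of the merged weights.
merge 1/58 + 7/58 → 4/29
merge 4/29 + 49/116 → 65/116
merge 51/116 + 65/116 → 1
L = 4/29 + 65/116 + 1 = 197/116 ≈ 1.698 bits/symbol.

1.698 bits/symbol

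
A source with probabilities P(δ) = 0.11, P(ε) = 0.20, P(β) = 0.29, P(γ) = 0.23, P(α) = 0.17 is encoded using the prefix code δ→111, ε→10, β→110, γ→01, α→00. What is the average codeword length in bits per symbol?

L̄ = Σ pᵢ·ℓᵢ = 0.11·3 + 0.20·2 + 0.29·3 + 0.23·2 + 0.17·2 = 2.4 bits/symbol.

2.4 bits/symbol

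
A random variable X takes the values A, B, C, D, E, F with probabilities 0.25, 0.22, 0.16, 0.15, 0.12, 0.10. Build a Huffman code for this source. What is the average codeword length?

Repeatedly combine the two least-probable nodes; the expected code length is the sum of the merged weights.
merge 1/10 + 3/25 → 11/50
merge 3/20 + 4/25 → 31/100
merge 11/50 + 11/50 → 11/25
merge 1/4 + 31/100 → 14/25
merge 11/25 + 14/25 → 1
L = 11/50 + 31/100 + 11/25 + 14/25 + 1 = 253/100 = 2.53 bits/symbol.

2.53 bits/symbol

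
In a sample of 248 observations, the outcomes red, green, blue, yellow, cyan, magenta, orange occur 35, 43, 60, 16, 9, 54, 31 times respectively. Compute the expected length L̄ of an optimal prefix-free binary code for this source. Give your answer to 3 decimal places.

Probabilities are the counts divided by 248.
Repeatedly combine the two least-probable nodes; the expected code length is the sum of the merged weights.
merge 9/248 + 2/31 → 25/248
merge 25/248 + 1/8 → 7/31
merge 35/248 + 43/248 → 39/124
merge 27/124 + 7/31 → 55/124
merge 15/62 + 39/124 → 69/124
merge 55/124 + 69/124 → 1
L = 25/248 + 7/31 + 39/124 + 55/124 + 69/124 + 1 = 655/248 ≈ 2.641 bits/symbol.

2.641 bits/symbol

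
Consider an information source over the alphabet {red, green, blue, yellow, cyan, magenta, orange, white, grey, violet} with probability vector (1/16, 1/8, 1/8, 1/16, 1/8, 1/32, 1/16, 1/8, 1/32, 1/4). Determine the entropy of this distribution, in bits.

3.0625 bits

Each probability is a power of 1/2, so log₂(1/p) is an integer.
H = Σ p·log₂(1/p) = 1/16·4 + 1/8·3 + 1/8·3 + 1/16·4 + 1/8·3 + 1/32·5 + 1/16·4 + 1/8·3 + 1/32·5 + 1/4·2 = 3.0625 bits.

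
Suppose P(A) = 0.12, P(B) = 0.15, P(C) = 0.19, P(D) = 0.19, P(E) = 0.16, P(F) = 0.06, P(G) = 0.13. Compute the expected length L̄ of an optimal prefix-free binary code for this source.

Repeatedly combine the two least-probable nodes; the expected code length is the sum of the merged weights.
merge 3/50 + 3/25 → 9/50
merge 13/100 + 3/20 → 7/25
merge 4/25 + 9/50 → 17/50
merge 19/100 + 19/100 → 19/50
merge 7/25 + 17/50 → 31/50
merge 19/50 + 31/50 → 1
L = 9/50 + 7/25 + 17/50 + 19/50 + 31/50 + 1 = 14/5 = 2.8 bits/symbol.

2.8 bits/symbol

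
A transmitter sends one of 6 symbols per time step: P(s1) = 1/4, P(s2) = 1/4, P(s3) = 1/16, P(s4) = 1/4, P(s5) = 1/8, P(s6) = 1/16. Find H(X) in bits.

2.375 bits

Each probability is a power of 1/2, so log₂(1/p) is an integer.
H = Σ p·log₂(1/p) = 1/4·2 + 1/4·2 + 1/16·4 + 1/4·2 + 1/8·3 + 1/16·4 = 2.375 bits.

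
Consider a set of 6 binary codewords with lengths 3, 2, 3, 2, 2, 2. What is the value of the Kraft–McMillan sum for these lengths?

With common denominator 2^3 = 8: Σ 2^(−ℓᵢ) = 1/8 + 2/8 + 1/8 + 2/8 + 2/8 + 2/8 = 10/8 = 1.25.

1.25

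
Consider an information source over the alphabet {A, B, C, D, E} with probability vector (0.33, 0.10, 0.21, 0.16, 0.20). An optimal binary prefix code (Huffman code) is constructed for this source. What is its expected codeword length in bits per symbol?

Repeatedly combine the two least-probable nodes; the expected code length is the sum of the merged weights.
merge 1/10 + 4/25 → 13/50
merge 1/5 + 21/100 → 41/100
merge 13/50 + 33/100 → 59/100
merge 41/100 + 59/100 → 1
L = 13/50 + 41/100 + 59/100 + 1 = 113/50 = 2.26 bits/symbol.

2.26 bits/symbol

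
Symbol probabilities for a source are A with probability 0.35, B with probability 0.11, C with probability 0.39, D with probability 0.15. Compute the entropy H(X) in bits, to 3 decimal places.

1.821 bits

H = −Σ pᵢ log₂ pᵢ.
−0.35·log₂(0.35) = 0.5301
−0.11·log₂(0.11) = 0.3503
−0.39·log₂(0.39) = 0.5298
−0.15·log₂(0.15) = 0.4105
Sum ≈ 1.8207 → 1.821 bits.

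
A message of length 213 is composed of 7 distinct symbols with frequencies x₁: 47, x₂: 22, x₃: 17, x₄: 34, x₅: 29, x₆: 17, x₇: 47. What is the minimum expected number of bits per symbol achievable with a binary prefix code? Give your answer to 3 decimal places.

2.718 bits/symbol

Probabilities are the counts divided by 213.
Repeatedly combine the two least-probable nodes; the expected code length is the sum of the merged weights.
merge 17/213 + 17/213 → 34/213
merge 22/213 + 29/213 → 17/71
merge 34/213 + 34/213 → 68/213
merge 47/213 + 47/213 → 94/213
merge 17/71 + 68/213 → 119/213
merge 94/213 + 119/213 → 1
L = 34/213 + 17/71 + 68/213 + 94/213 + 119/213 + 1 = 193/71 ≈ 2.718 bits/symbol.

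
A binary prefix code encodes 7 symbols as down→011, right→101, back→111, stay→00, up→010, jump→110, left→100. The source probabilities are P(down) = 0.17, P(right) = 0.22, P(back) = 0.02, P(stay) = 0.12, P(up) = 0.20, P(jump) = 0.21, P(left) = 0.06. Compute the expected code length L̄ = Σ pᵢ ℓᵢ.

2.88 bits/symbol

L̄ = Σ pᵢ·ℓᵢ = 0.17·3 + 0.22·3 + 0.02·3 + 0.12·2 + 0.20·3 + 0.21·3 + 0.06·3 = 2.88 bits/symbol.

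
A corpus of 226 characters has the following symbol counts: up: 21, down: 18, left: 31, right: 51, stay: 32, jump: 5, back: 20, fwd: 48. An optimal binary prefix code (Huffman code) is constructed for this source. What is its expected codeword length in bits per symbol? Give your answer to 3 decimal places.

2.845 bits/symbol

Probabilities are the counts divided by 226.
Repeatedly combine the two least-probable nodes; the expected code length is the sum of the merged weights.
merge 5/226 + 9/113 → 23/226
merge 10/113 + 21/226 → 41/226
merge 23/226 + 31/226 → 27/113
merge 16/113 + 41/226 → 73/226
merge 24/113 + 51/226 → 99/226
merge 27/113 + 73/226 → 127/226
merge 99/226 + 127/226 → 1
L = 23/226 + 41/226 + 27/113 + 73/226 + 99/226 + 127/226 + 1 = 643/226 ≈ 2.845 bits/symbol.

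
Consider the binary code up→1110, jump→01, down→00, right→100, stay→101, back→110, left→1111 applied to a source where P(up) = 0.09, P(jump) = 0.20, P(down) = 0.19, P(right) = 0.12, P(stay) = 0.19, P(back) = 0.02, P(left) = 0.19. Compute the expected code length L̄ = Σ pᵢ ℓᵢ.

L̄ = Σ pᵢ·ℓᵢ = 0.09·4 + 0.20·2 + 0.19·2 + 0.12·3 + 0.19·3 + 0.02·3 + 0.19·4 = 2.89 bits/symbol.

2.89 bits/symbol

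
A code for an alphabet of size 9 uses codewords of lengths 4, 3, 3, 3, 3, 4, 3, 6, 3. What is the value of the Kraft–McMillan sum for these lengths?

0.890625

With common denominator 2^6 = 64: Σ 2^(−ℓᵢ) = 4/64 + 8/64 + 8/64 + 8/64 + 8/64 + 4/64 + 8/64 + 1/64 + 8/64 = 57/64 = 0.890625.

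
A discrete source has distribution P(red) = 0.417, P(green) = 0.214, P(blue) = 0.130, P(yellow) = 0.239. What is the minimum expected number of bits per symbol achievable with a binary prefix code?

1.927 bits/symbol

Repeatedly combine the two least-probable nodes; the expected code length is the sum of the merged weights.
merge 13/100 + 107/500 → 43/125
merge 239/1000 + 43/125 → 583/1000
merge 417/1000 + 583/1000 → 1
L = 43/125 + 583/1000 + 1 = 1927/1000 = 1.927 bits/symbol.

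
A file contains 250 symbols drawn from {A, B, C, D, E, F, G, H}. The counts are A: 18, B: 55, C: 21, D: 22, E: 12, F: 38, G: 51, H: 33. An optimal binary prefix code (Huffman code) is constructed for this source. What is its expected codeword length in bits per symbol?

Probabilities are the counts divided by 250.
Repeatedly combine the two least-probable nodes; the expected code length is the sum of the merged weights.
merge 6/125 + 9/125 → 3/25
merge 21/250 + 11/125 → 43/250
merge 3/25 + 33/250 → 63/250
merge 19/125 + 43/250 → 81/250
merge 51/250 + 11/50 → 53/125
merge 63/250 + 81/250 → 72/125
merge 53/125 + 72/125 → 1
L = 3/25 + 43/250 + 63/250 + 81/250 + 53/125 + 72/125 + 1 = 717/250 = 2.868 bits/symbol.

2.868 bits/symbol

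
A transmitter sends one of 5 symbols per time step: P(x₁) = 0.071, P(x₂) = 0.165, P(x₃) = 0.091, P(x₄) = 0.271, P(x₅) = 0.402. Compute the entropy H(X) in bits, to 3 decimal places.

2.054 bits

H = −Σ pᵢ log₂ pᵢ.
−0.071·log₂(0.071) = 0.2709
−0.165·log₂(0.165) = 0.4289
−0.091·log₂(0.091) = 0.3147
−0.271·log₂(0.271) = 0.5105
−0.402·log₂(0.402) = 0.5285
Sum ≈ 2.0535 → 2.054 bits.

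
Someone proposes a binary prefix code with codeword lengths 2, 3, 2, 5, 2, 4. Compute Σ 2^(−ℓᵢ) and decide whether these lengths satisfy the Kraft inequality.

0.96875; yes

With common denominator 2^5 = 32: Σ 2^(−ℓᵢ) = 8/32 + 4/32 + 8/32 + 1/32 + 8/32 + 2/32 = 31/32 = 0.96875.
Kraft's inequality requires Σ ≤ 1; here Σ = 0.96875 ≤ 1, so such a prefix code exists.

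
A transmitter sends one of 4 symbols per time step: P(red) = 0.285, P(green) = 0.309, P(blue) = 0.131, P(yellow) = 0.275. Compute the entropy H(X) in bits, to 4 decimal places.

1.9360 bits

H = −Σ pᵢ log₂ pᵢ.
−0.285·log₂(0.285) = 0.5161
−0.309·log₂(0.309) = 0.5235
−0.131·log₂(0.131) = 0.3841
−0.275·log₂(0.275) = 0.5122
Sum ≈ 1.9360 → 1.9360 bits.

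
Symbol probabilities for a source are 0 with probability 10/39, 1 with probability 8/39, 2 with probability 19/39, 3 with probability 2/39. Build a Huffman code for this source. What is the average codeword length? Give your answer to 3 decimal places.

Repeatedly combine the two least-probable nodes; the expected code length is the sum of the merged weights.
merge 2/39 + 8/39 → 10/39
merge 10/39 + 10/39 → 20/39
merge 19/39 + 20/39 → 1
L = 10/39 + 20/39 + 1 = 23/13 ≈ 1.769 bits/symbol.

1.769 bits/symbol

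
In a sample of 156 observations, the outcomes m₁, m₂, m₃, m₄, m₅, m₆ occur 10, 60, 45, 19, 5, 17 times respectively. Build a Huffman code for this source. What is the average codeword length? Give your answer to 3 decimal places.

2.244 bits/symbol

Probabilities are the counts divided by 156.
Repeatedly combine the two least-probable nodes; the expected code length is the sum of the merged weights.
merge 5/156 + 5/78 → 5/52
merge 5/52 + 17/156 → 8/39
merge 19/156 + 8/39 → 17/52
merge 15/52 + 17/52 → 8/13
merge 5/13 + 8/13 → 1
L = 5/52 + 8/39 + 17/52 + 8/13 + 1 = 175/78 ≈ 2.244 bits/symbol.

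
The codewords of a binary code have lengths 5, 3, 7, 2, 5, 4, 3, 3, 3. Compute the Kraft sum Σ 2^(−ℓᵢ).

0.8828125

With common denominator 2^7 = 128: Σ 2^(−ℓᵢ) = 4/128 + 16/128 + 1/128 + 32/128 + 4/128 + 8/128 + 16/128 + 16/128 + 16/128 = 113/128 = 0.8828125.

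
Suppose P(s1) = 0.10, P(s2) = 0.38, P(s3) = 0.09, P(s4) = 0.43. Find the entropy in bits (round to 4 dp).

H = −Σ pᵢ log₂ pᵢ.
−0.10·log₂(0.10) = 0.3322
−0.38·log₂(0.38) = 0.5305
−0.09·log₂(0.09) = 0.3127
−0.43·log₂(0.43) = 0.5236
Sum ≈ 1.6989 → 1.6989 bits.

1.6989 bits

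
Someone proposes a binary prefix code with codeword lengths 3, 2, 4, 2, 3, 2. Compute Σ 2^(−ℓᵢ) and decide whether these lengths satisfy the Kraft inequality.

With common denominator 2^4 = 16: Σ 2^(−ℓᵢ) = 2/16 + 4/16 + 1/16 + 4/16 + 2/16 + 4/16 = 17/16 = 1.0625.
Kraft's inequality requires Σ ≤ 1; here Σ = 1.0625 > 1, so no such prefix code exists.

1.0625; no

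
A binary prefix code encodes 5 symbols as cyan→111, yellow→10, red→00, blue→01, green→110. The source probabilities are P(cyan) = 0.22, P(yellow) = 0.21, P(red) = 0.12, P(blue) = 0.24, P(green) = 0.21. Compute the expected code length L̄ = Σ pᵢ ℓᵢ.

2.43 bits/symbol

L̄ = Σ pᵢ·ℓᵢ = 0.22·3 + 0.21·2 + 0.12·2 + 0.24·2 + 0.21·3 = 2.43 bits/symbol.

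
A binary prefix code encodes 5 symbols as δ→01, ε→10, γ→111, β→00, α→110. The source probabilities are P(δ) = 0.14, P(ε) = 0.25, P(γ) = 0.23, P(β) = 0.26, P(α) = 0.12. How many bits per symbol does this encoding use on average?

L̄ = Σ pᵢ·ℓᵢ = 0.14·2 + 0.25·2 + 0.23·3 + 0.26·2 + 0.12·3 = 2.35 bits/symbol.

2.35 bits/symbol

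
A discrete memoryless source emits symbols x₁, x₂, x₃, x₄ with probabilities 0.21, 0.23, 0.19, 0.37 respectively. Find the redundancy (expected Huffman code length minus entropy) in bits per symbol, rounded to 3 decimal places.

Entropy H = −Σ p log₂ p ≈ 1.9464 bits.
Huffman merges: 19/100+21/100→2/5; 23/100+37/100→3/5; 2/5+3/5→1. L = 2 ≈ 2.0000.
L − H = 2.0000 − 1.9464 = 0.054 bits.

0.054 bits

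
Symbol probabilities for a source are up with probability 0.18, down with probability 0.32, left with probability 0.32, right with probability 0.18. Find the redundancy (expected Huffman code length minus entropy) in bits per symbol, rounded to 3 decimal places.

0.057 bits

Entropy H = −Σ p log₂ p ≈ 1.9427 bits.
Huffman merges: 9/50+9/50→9/25; 8/25+8/25→16/25; 9/25+16/25→1. L = 2 ≈ 2.0000.
L − H = 2.0000 − 1.9427 = 0.057 bits.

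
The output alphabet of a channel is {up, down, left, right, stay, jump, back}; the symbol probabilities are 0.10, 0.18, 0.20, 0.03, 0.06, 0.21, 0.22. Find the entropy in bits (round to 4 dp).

2.5906 bits

H = −Σ pᵢ log₂ pᵢ.
−0.10·log₂(0.10) = 0.3322
−0.18·log₂(0.18) = 0.4453
−0.20·log₂(0.20) = 0.4644
−0.03·log₂(0.03) = 0.1518
−0.06·log₂(0.06) = 0.2435
−0.21·log₂(0.21) = 0.4728
−0.22·log₂(0.22) = 0.4806
Sum ≈ 2.5906 → 2.5906 bits.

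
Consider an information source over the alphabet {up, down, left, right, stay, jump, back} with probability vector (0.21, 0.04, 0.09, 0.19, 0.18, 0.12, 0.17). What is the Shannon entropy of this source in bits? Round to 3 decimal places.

2.673 bits

H = −Σ pᵢ log₂ pᵢ.
−0.21·log₂(0.21) = 0.4728
−0.04·log₂(0.04) = 0.1858
−0.09·log₂(0.09) = 0.3127
−0.19·log₂(0.19) = 0.4552
−0.18·log₂(0.18) = 0.4453
−0.12·log₂(0.12) = 0.3671
−0.17·log₂(0.17) = 0.4346
Sum ≈ 2.6734 → 2.673 bits.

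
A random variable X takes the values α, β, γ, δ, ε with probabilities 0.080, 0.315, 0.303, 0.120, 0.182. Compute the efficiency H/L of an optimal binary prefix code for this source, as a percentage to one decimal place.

97.9%

Entropy H = −Σ p log₂ p ≈ 2.1529 bits.
Huffman merges: 2/25+3/25→1/5; 91/500+1/5→191/500; 303/1000+63/200→309/500; 191/500+309/500→1. L = 11/5 ≈ 2.2000.
Efficiency = H/L = 2.1529/2.2000 = 97.9%.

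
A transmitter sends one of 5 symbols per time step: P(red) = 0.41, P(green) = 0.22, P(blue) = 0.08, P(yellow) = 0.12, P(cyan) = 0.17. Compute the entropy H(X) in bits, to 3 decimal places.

H = −Σ pᵢ log₂ pᵢ.
−0.41·log₂(0.41) = 0.5274
−0.22·log₂(0.22) = 0.4806
−0.08·log₂(0.08) = 0.2915
−0.12·log₂(0.12) = 0.3671
−0.17·log₂(0.17) = 0.4346
Sum ≈ 2.1011 → 2.101 bits.

2.101 bits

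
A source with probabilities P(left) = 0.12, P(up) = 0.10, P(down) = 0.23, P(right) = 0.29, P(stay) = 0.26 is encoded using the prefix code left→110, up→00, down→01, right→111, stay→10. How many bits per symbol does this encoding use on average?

2.41 bits/symbol

L̄ = Σ pᵢ·ℓᵢ = 0.12·3 + 0.10·2 + 0.23·2 + 0.29·3 + 0.26·2 = 2.41 bits/symbol.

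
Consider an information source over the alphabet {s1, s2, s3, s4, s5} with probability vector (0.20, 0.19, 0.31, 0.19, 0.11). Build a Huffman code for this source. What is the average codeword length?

2.3 bits/symbol

Repeatedly combine the two least-probable nodes; the expected code length is the sum of the merged weights.
merge 11/100 + 19/100 → 3/10
merge 19/100 + 1/5 → 39/100
merge 3/10 + 31/100 → 61/100
merge 39/100 + 61/100 → 1
L = 3/10 + 39/100 + 61/100 + 1 = 23/10 = 2.3 bits/symbol.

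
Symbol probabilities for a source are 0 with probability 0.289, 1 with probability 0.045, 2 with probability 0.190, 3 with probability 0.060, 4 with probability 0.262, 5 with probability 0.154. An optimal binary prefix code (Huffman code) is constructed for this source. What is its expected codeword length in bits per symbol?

2.364 bits/symbol

Repeatedly combine the two least-probable nodes; the expected code length is the sum of the merged weights.
merge 9/200 + 3/50 → 21/200
merge 21/200 + 77/500 → 259/1000
merge 19/100 + 259/1000 → 449/1000
merge 131/500 + 289/1000 → 551/1000
merge 449/1000 + 551/1000 → 1
L = 21/200 + 259/1000 + 449/1000 + 551/1000 + 1 = 591/250 = 2.364 bits/symbol.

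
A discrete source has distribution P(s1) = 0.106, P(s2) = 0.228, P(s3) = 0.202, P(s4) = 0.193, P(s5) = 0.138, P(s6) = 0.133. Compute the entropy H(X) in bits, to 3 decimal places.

H = −Σ pᵢ log₂ pᵢ.
−0.106·log₂(0.106) = 0.3432
−0.228·log₂(0.228) = 0.4863
−0.202·log₂(0.202) = 0.4661
−0.193·log₂(0.193) = 0.4581
−0.138·log₂(0.138) = 0.3943
−0.133·log₂(0.133) = 0.3871
Sum ≈ 2.5351 → 2.535 bits.

2.535 bits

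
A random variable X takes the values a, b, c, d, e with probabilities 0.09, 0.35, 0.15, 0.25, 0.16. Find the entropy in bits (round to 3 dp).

2.176 bits

H = −Σ pᵢ log₂ pᵢ.
−0.09·log₂(0.09) = 0.3127
−0.35·log₂(0.35) = 0.5301
−0.15·log₂(0.15) = 0.4105
−0.25·log₂(0.25) = 0.5000
−0.16·log₂(0.16) = 0.4230
Sum ≈ 2.1763 → 2.176 bits.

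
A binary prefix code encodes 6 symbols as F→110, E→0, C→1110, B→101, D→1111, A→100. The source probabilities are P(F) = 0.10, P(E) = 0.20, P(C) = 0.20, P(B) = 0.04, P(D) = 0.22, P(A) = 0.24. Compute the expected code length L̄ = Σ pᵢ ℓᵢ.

3.02 bits/symbol

L̄ = Σ pᵢ·ℓᵢ = 0.10·3 + 0.20·1 + 0.20·4 + 0.04·3 + 0.22·4 + 0.24·3 = 3.02 bits/symbol.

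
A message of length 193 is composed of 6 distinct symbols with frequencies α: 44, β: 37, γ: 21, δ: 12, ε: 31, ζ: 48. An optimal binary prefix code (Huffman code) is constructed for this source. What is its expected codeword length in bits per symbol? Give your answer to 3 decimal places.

Probabilities are the counts divided by 193.
Repeatedly combine the two least-probable nodes; the expected code length is the sum of the merged weights.
merge 12/193 + 21/193 → 33/193
merge 31/193 + 33/193 → 64/193
merge 37/193 + 44/193 → 81/193
merge 48/193 + 64/193 → 112/193
merge 81/193 + 112/193 → 1
L = 33/193 + 64/193 + 81/193 + 112/193 + 1 = 483/193 ≈ 2.503 bits/symbol.

2.503 bits/symbol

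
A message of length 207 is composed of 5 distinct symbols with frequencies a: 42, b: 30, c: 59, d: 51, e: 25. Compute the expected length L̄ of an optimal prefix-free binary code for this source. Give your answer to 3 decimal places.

Probabilities are the counts divided by 207.
Repeatedly combine the two least-probable nodes; the expected code length is the sum of the merged weights.
merge 25/207 + 10/69 → 55/207
merge 14/69 + 17/69 → 31/69
merge 55/207 + 59/207 → 38/69
merge 31/69 + 38/69 → 1
L = 55/207 + 31/69 + 38/69 + 1 = 469/207 ≈ 2.266 bits/symbol.

2.266 bits/symbol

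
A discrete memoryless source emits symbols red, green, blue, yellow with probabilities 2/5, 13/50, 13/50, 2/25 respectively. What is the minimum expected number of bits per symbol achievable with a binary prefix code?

1.94 bits/symbol

Repeatedly combine the two least-probable nodes; the expected code length is the sum of the merged weights.
merge 2/25 + 13/50 → 17/50
merge 13/50 + 17/50 → 3/5
merge 2/5 + 3/5 → 1
L = 17/50 + 3/5 + 1 = 97/50 = 1.94 bits/symbol.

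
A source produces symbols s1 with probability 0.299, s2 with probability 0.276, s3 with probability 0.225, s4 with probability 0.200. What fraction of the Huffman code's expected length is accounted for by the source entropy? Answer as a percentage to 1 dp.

99.1%

Entropy H = −Σ p log₂ p ≈ 1.9820 bits.
Huffman merges: 1/5+9/40→17/40; 69/250+299/1000→23/40; 17/40+23/40→1. L = 2 ≈ 2.0000.
Efficiency = H/L = 1.9820/2.0000 = 99.1%.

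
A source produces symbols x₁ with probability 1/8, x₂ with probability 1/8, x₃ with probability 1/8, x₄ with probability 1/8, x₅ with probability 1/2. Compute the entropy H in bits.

Each probability is a power of 1/2, so log₂(1/p) is an integer.
H = Σ p·log₂(1/p) = 1/8·3 + 1/8·3 + 1/8·3 + 1/8·3 + 1/2·1 = 2 bits.

2 bits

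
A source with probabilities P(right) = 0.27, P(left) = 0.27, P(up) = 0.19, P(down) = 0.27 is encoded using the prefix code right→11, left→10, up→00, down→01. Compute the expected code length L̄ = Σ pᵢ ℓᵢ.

2 bits/symbol

L̄ = Σ pᵢ·ℓᵢ = 0.27·2 + 0.27·2 + 0.19·2 + 0.27·2 = 2 bits/symbol.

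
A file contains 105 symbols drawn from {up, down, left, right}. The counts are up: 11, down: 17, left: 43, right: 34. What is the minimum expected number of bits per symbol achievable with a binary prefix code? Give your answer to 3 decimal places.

1.857 bits/symbol

Probabilities are the counts divided by 105.
Repeatedly combine the two least-probable nodes; the expected code length is the sum of the merged weights.
merge 11/105 + 17/105 → 4/15
merge 4/15 + 34/105 → 62/105
merge 43/105 + 62/105 → 1
L = 4/15 + 62/105 + 1 = 13/7 ≈ 1.857 bits/symbol.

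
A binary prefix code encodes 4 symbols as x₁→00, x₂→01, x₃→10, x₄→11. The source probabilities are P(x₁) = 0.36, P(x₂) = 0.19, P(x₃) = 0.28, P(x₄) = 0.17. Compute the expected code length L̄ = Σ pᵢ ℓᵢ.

2 bits/symbol

L̄ = Σ pᵢ·ℓᵢ = 0.36·2 + 0.19·2 + 0.28·2 + 0.17·2 = 2 bits/symbol.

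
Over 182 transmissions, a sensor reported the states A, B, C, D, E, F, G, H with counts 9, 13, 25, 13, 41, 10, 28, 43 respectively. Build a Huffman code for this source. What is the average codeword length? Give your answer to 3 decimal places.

Probabilities are the counts divided by 182.
Repeatedly combine the two least-probable nodes; the expected code length is the sum of the merged weights.
merge 9/182 + 5/91 → 19/182
merge 1/14 + 1/14 → 1/7
merge 19/182 + 25/182 → 22/91
merge 1/7 + 2/13 → 27/91
merge 41/182 + 43/182 → 6/13
merge 22/91 + 27/91 → 7/13
merge 6/13 + 7/13 → 1
L = 19/182 + 1/7 + 22/91 + 27/91 + 6/13 + 7/13 + 1 = 39/14 ≈ 2.786 bits/symbol.

2.786 bits/symbol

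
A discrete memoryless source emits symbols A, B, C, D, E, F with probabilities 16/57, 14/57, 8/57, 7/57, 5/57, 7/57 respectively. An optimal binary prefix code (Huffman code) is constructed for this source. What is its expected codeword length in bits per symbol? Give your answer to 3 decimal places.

Repeatedly combine the two least-probable nodes; the expected code length is the sum of the merged weights.
merge 5/57 + 7/57 → 4/19
merge 7/57 + 8/57 → 5/19
merge 4/19 + 14/57 → 26/57
merge 5/19 + 16/57 → 31/57
merge 26/57 + 31/57 → 1
L = 4/19 + 5/19 + 26/57 + 31/57 + 1 = 47/19 ≈ 2.474 bits/symbol.

2.474 bits/symbol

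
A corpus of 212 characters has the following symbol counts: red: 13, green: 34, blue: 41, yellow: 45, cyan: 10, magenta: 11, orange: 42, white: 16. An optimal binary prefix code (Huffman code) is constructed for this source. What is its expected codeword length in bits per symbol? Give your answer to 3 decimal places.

2.825 bits/symbol

Probabilities are the counts divided by 212.
Repeatedly combine the two least-probable nodes; the expected code length is the sum of the merged weights.
merge 5/106 + 11/212 → 21/212
merge 13/212 + 4/53 → 29/212
merge 21/212 + 29/212 → 25/106
merge 17/106 + 41/212 → 75/212
merge 21/106 + 45/212 → 87/212
merge 25/106 + 75/212 → 125/212
merge 87/212 + 125/212 → 1
L = 21/212 + 29/212 + 25/106 + 75/212 + 87/212 + 125/212 + 1 = 599/212 ≈ 2.825 bits/symbol.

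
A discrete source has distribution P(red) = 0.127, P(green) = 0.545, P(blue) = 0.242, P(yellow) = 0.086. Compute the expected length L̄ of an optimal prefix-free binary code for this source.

1.668 bits/symbol

Repeatedly combine the two least-probable nodes; the expected code length is the sum of the merged weights.
merge 43/500 + 127/1000 → 213/1000
merge 213/1000 + 121/500 → 91/200
merge 91/200 + 109/200 → 1
L = 213/1000 + 91/200 + 1 = 417/250 = 1.668 bits/symbol.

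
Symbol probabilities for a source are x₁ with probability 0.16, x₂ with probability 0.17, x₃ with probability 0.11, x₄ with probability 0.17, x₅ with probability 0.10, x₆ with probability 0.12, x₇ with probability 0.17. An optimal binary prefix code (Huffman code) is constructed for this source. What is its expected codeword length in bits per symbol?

2.83 bits/symbol

Repeatedly combine the two least-probable nodes; the expected code length is the sum of the merged weights.
merge 1/10 + 11/100 → 21/100
merge 3/25 + 4/25 → 7/25
merge 17/100 + 17/100 → 17/50
merge 17/100 + 21/100 → 19/50
merge 7/25 + 17/50 → 31/50
merge 19/50 + 31/50 → 1
L = 21/100 + 7/25 + 17/50 + 19/50 + 31/50 + 1 = 283/100 = 2.83 bits/symbol.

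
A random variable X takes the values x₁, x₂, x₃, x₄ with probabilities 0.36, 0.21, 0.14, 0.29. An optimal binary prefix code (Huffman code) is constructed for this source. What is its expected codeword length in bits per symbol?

1.99 bits/symbol

Repeatedly combine the two least-probable nodes; the expected code length is the sum of the merged weights.
merge 7/50 + 21/100 → 7/20
merge 29/100 + 7/20 → 16/25
merge 9/25 + 16/25 → 1
L = 7/20 + 16/25 + 1 = 199/100 = 1.99 bits/symbol.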